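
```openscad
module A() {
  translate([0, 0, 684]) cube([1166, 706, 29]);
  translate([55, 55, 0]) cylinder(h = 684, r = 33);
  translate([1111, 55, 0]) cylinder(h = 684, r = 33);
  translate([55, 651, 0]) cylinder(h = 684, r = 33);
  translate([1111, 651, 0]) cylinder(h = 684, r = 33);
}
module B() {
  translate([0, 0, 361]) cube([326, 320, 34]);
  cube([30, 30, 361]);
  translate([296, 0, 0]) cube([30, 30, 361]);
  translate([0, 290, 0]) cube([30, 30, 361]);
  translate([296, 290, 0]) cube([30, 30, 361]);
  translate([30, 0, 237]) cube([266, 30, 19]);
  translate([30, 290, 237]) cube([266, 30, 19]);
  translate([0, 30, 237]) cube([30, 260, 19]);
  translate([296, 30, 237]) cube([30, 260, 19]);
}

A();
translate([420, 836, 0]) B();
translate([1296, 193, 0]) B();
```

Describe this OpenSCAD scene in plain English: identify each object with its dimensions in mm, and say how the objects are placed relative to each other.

A is a table with a 1166×706 mm rectangular top, 29 mm thick, top surface at z = 713 mm, supported by four round legs of 66 mm diameter, each leg's bounding box inset 22 mm from the nearest pair of top edges, running from the floor.

B is a four-legged stool. The seat is 326×320 mm, 34 mm thick, top at z = 395 mm. It stands on four square legs, each 30×30 mm in cross-section, from z = 0 to the seat underside, each flush with a corner of the seat. Four stretchers, 30 mm wide and 19 mm tall, connect adjacent legs with their undersides at z = 237 mm, each running between the inner faces of the legs it joins and aligned with the legs' outer faces on the other axis.

Two stools sit around the table at the +y, +x sides.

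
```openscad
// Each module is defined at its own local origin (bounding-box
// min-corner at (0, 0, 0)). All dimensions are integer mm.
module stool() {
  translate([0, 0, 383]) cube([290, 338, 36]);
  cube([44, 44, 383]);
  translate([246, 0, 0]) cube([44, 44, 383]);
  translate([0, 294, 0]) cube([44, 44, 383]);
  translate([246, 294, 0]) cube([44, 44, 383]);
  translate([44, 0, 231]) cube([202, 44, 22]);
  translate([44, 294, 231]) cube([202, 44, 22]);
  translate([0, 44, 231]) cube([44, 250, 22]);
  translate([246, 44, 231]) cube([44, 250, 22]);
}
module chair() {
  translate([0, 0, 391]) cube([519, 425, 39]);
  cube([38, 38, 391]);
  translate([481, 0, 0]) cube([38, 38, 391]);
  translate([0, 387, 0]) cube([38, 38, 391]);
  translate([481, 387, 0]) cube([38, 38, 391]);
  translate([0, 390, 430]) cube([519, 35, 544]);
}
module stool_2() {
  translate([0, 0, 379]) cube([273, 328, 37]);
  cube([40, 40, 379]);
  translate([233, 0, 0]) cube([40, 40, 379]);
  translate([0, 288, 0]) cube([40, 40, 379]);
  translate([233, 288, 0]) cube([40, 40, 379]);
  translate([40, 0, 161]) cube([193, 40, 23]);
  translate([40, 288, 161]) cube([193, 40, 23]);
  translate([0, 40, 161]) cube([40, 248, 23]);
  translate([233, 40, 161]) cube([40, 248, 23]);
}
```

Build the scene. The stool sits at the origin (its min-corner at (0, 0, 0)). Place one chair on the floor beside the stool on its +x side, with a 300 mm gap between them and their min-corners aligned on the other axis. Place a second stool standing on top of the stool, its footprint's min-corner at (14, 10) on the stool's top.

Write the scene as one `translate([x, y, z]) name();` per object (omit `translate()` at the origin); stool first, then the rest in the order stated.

stool();
translate([590, 0, 0]) chair();
translate([14, 10, 419]) stool_2();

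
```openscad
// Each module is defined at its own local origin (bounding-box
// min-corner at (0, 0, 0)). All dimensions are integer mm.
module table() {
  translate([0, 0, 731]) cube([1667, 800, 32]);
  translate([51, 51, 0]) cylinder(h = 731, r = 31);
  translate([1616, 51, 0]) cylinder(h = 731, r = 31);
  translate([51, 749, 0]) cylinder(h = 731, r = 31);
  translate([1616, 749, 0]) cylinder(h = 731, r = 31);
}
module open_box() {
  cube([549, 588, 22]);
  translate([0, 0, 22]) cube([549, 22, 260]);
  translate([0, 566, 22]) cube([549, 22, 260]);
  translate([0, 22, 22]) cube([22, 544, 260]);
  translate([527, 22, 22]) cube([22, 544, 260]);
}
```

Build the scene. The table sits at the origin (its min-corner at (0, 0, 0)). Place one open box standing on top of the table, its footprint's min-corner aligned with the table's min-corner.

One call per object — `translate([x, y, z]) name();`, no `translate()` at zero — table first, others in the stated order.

table();
translate([0, 0, 763]) open_box();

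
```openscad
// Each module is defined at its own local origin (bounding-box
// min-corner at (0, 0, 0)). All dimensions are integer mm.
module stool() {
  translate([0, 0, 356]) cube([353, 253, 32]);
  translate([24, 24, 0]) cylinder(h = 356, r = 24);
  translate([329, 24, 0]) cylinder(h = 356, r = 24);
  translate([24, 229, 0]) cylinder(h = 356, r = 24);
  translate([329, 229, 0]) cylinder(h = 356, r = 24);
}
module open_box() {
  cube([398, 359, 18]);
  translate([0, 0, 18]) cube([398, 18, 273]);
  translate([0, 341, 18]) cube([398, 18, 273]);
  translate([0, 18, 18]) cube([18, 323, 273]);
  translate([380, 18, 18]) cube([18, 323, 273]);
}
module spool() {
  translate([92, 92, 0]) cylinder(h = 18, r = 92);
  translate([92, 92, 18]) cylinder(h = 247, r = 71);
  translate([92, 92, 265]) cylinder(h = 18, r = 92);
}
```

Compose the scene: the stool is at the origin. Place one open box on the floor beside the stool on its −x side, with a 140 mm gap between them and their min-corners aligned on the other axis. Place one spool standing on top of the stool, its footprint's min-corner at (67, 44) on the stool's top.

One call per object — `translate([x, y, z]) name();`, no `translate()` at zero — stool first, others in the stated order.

stool();
translate([-538, 0, 0]) open_box();
translate([67, 44, 388]) spool();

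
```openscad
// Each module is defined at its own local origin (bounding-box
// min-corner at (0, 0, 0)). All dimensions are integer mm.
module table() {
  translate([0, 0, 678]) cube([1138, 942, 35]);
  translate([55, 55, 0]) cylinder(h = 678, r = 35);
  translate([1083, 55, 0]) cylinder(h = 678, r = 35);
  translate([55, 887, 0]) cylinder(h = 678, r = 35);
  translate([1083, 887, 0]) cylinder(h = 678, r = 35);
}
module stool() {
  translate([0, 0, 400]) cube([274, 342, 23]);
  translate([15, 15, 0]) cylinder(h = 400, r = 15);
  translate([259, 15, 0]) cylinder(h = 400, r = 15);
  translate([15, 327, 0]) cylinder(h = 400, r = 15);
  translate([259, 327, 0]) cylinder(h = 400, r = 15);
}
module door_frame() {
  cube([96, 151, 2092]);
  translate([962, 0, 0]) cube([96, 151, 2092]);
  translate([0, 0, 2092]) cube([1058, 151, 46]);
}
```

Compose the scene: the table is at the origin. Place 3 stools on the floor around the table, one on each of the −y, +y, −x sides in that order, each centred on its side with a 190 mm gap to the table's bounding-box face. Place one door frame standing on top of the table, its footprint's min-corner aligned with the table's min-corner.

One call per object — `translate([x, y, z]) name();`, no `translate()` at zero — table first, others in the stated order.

table();
translate([432, -532, 0]) stool();
translate([432, 1132, 0]) stool();
translate([-464, 300, 0]) stool();
translate([0, 0, 713]) door_frame();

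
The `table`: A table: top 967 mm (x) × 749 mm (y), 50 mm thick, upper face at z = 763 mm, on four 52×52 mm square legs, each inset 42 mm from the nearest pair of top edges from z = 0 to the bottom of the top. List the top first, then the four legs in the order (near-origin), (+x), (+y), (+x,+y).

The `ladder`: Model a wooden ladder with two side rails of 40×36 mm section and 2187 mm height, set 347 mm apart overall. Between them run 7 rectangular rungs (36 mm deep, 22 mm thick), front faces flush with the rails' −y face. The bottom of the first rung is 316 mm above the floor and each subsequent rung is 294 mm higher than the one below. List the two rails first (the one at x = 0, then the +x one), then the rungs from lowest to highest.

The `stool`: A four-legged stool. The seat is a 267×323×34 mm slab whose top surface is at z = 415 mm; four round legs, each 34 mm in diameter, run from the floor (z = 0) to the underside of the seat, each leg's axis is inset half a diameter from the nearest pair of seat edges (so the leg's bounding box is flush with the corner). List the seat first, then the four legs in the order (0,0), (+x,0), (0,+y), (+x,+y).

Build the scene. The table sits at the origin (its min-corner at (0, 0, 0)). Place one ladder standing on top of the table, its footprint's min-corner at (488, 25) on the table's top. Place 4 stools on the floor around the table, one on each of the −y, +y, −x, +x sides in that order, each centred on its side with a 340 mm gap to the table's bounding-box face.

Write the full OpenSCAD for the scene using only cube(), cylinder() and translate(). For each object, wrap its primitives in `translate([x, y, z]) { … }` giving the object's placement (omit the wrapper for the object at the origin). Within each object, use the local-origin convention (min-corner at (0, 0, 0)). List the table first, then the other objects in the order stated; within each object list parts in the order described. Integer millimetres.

translate([0, 0, 713]) cube([967, 749, 50]);
translate([42, 42, 0]) cube([52, 52, 713]);
translate([873, 42, 0]) cube([52, 52, 713]);
translate([42, 655, 0]) cube([52, 52, 713]);
translate([873, 655, 0]) cube([52, 52, 713]);
translate([488, 25, 763]) {
  cube([40, 36, 2187]);
  translate([307, 0, 0]) cube([40, 36, 2187]);
  translate([40, 0, 316]) cube([267, 36, 22]);
  translate([40, 0, 610]) cube([267, 36, 22]);
  translate([40, 0, 904]) cube([267, 36, 22]);
  translate([40, 0, 1198]) cube([267, 36, 22]);
  translate([40, 0, 1492]) cube([267, 36, 22]);
  translate([40, 0, 1786]) cube([267, 36, 22]);
  translate([40, 0, 2080]) cube([267, 36, 22]);
}
translate([350, -663, 0]) {
  translate([0, 0, 381]) cube([267, 323, 34]);
  translate([17, 17, 0]) cylinder(h = 381, r = 17);
  translate([250, 17, 0]) cylinder(h = 381, r = 17);
  translate([17, 306, 0]) cylinder(h = 381, r = 17);
  translate([250, 306, 0]) cylinder(h = 381, r = 17);
}
translate([350, 1089, 0]) {
  translate([0, 0, 381]) cube([267, 323, 34]);
  translate([17, 17, 0]) cylinder(h = 381, r = 17);
  translate([250, 17, 0]) cylinder(h = 381, r = 17);
  translate([17, 306, 0]) cylinder(h = 381, r = 17);
  translate([250, 306, 0]) cylinder(h = 381, r = 17);
}
translate([-607, 213, 0]) {
  translate([0, 0, 381]) cube([267, 323, 34]);
  translate([17, 17, 0]) cylinder(h = 381, r = 17);
  translate([250, 17, 0]) cylinder(h = 381, r = 17);
  translate([17, 306, 0]) cylinder(h = 381, r = 17);
  translate([250, 306, 0]) cylinder(h = 381, r = 17);
}
translate([1307, 213, 0]) {
  translate([0, 0, 381]) cube([267, 323, 34]);
  translate([17, 17, 0]) cylinder(h = 381, r = 17);
  translate([250, 17, 0]) cylinder(h = 381, r = 17);
  translate([17, 306, 0]) cylinder(h = 381, r = 17);
  translate([250, 306, 0]) cylinder(h = 381, r = 17);
}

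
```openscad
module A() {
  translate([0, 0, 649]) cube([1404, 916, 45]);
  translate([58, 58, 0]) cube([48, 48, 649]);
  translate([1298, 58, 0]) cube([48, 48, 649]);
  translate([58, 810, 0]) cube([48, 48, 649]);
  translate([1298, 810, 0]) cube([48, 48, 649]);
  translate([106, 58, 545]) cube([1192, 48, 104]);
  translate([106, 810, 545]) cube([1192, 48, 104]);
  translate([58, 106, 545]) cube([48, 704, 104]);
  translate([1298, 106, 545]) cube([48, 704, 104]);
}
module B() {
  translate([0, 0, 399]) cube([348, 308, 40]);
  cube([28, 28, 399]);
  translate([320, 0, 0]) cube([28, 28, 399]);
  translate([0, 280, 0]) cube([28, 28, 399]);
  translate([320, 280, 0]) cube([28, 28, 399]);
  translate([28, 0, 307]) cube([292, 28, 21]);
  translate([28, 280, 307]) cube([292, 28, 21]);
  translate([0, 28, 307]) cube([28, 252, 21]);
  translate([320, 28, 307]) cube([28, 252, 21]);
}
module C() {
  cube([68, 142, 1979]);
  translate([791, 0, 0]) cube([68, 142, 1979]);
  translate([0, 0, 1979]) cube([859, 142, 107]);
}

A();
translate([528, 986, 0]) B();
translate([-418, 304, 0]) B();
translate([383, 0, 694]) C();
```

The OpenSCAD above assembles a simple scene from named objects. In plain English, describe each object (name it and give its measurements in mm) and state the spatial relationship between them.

A is a table with a 1404×916 mm rectangular top, 45 mm thick, top surface at z = 694 mm, supported by four 48×48 mm square legs, each inset 58 mm from the nearest pair of top edges, running from the floor. Four apron rails, 48 mm thick and 104 mm tall, run between adjacent legs with their top edges flush with the underside of the top and their outer faces flush with the legs' outer faces.

B is a four-legged stool. The seat is 348×308 mm, 40 mm thick, top at z = 439 mm. It stands on four square legs, each 28×28 mm in cross-section, from z = 0 to the seat underside, each flush with a corner of the seat. Four stretchers, 28 mm wide and 21 mm tall, connect adjacent legs with their undersides at z = 307 mm, each running between the inner faces of the legs it joins and aligned with the legs' outer faces on the other axis.

C is a rectangular door frame: two vertical jambs of 68×142 mm section, 1979 mm tall, with a clear opening 723 mm wide between their inner faces. A header 107 mm tall and 142 mm deep lies on top of the jambs and spans the full outside width.

Two stools sit around the table at the +y, −x sides. The door frame is on top of the table.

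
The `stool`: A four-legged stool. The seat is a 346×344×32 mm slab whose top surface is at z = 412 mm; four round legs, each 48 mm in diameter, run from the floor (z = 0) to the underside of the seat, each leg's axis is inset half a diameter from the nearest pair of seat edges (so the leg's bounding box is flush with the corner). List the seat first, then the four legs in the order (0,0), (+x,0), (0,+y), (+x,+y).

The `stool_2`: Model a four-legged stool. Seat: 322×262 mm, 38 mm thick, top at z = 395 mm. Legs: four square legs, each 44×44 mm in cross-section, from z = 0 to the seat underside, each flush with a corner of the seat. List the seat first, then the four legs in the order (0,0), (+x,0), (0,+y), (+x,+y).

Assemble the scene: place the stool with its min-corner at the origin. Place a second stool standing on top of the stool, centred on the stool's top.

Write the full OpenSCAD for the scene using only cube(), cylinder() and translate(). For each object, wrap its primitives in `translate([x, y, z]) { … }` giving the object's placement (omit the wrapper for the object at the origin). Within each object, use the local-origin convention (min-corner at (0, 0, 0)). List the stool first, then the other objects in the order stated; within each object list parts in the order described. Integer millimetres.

translate([0, 0, 380]) cube([346, 344, 32]);
translate([24, 24, 0]) cylinder(h = 380, r = 24);
translate([322, 24, 0]) cylinder(h = 380, r = 24);
translate([24, 320, 0]) cylinder(h = 380, r = 24);
translate([322, 320, 0]) cylinder(h = 380, r = 24);
translate([12, 41, 412]) {
  translate([0, 0, 357]) cube([322, 262, 38]);
  cube([44, 44, 357]);
  translate([278, 0, 0]) cube([44, 44, 357]);
  translate([0, 218, 0]) cube([44, 44, 357]);
  translate([278, 218, 0]) cube([44, 44, 357]);
}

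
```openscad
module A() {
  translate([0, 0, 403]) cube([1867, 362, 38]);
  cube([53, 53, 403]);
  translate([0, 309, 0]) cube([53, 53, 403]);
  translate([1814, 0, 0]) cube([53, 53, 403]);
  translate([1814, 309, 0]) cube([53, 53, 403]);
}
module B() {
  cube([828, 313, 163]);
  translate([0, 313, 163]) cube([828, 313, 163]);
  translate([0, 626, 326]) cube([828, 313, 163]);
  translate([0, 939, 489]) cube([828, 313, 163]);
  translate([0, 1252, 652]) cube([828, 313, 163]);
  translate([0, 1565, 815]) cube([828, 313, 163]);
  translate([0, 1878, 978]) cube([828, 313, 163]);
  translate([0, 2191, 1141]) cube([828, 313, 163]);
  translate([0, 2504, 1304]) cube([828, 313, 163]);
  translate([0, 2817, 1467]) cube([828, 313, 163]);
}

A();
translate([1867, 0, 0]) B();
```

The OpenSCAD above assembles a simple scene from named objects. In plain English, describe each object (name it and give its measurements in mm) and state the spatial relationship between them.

A is a long wooden bench with a 1867 mm (x) × 362 mm (y) seat, 38 mm thick, its top surface 441 mm above the floor. Four 53 mm square legs at the seat corners, flush with the edges, run from z = 0 to the seat underside.

B is a straight staircase of 10 solid steps. Each step is 828 mm wide (x), 313 mm deep (y, the going) and 163 mm tall (the rise). The first step rests on the floor; each subsequent step sits one going further in +y and one rise higher in +z, directly behind and above the previous step with no overlap.

The staircase is against the bench's +x side, with their −y faces flush.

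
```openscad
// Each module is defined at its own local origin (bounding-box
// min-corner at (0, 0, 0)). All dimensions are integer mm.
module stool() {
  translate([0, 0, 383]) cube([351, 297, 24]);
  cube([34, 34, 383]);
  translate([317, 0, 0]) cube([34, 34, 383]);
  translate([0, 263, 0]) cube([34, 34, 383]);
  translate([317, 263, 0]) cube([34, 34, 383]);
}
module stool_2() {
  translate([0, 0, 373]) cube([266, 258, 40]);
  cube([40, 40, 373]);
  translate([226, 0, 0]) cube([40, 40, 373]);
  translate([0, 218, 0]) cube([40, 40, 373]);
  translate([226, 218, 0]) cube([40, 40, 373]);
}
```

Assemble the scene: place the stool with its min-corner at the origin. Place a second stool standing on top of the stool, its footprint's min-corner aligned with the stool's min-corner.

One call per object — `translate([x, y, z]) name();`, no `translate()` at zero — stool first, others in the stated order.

stool();
translate([0, 0, 407]) stool_2();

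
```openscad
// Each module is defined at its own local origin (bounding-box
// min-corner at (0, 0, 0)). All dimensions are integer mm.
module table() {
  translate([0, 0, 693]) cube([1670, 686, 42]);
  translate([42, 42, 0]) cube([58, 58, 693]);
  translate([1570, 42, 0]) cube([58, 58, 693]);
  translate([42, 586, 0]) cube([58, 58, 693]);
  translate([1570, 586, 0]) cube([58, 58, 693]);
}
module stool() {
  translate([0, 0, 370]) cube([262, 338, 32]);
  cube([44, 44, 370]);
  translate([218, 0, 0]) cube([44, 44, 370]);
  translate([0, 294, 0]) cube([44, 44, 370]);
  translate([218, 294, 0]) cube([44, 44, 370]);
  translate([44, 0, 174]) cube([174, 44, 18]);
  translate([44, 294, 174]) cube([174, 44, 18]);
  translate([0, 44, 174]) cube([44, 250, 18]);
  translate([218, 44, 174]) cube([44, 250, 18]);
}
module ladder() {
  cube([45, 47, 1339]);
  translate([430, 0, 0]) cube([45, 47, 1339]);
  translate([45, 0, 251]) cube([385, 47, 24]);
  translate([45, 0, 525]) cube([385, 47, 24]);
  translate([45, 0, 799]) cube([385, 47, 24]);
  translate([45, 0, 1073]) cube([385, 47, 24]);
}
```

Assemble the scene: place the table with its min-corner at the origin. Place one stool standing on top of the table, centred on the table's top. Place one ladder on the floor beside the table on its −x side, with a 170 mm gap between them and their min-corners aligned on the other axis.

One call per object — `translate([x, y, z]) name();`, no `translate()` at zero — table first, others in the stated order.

table();
translate([704, 174, 735]) stool();
translate([-645, 0, 0]) ladder();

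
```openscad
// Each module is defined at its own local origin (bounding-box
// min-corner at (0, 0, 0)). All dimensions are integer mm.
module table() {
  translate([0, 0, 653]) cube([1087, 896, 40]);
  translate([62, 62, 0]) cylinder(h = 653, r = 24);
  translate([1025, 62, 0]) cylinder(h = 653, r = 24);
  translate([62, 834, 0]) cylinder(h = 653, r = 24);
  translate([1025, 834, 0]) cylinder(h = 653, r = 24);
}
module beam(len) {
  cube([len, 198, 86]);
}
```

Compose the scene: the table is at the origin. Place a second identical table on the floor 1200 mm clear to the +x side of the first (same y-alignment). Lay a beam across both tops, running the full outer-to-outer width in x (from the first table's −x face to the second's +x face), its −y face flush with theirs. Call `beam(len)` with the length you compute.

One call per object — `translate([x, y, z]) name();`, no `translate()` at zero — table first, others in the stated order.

table();
translate([2287, 0, 0]) table();
translate([0, 0, 693]) beam(3374);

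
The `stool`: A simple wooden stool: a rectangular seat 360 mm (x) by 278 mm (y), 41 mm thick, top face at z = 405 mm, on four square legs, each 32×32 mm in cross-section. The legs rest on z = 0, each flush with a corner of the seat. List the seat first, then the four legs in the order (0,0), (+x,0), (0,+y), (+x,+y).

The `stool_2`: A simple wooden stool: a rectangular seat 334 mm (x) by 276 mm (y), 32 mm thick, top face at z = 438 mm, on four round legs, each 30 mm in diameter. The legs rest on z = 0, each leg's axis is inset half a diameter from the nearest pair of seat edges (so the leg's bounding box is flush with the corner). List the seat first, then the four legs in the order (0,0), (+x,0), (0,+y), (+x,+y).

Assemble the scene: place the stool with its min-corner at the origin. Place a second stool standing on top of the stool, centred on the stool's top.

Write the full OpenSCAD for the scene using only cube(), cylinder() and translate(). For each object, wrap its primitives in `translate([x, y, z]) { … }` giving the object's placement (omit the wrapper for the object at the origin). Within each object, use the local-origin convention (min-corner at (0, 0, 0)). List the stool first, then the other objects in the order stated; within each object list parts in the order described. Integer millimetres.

translate([0, 0, 364]) cube([360, 278, 41]);
cube([32, 32, 364]);
translate([328, 0, 0]) cube([32, 32, 364]);
translate([0, 246, 0]) cube([32, 32, 364]);
translate([328, 246, 0]) cube([32, 32, 364]);
translate([13, 1, 405]) {
  translate([0, 0, 406]) cube([334, 276, 32]);
  translate([15, 15, 0]) cylinder(h = 406, r = 15);
  translate([319, 15, 0]) cylinder(h = 406, r = 15);
  translate([15, 261, 0]) cylinder(h = 406, r = 15);
  translate([319, 261, 0]) cylinder(h = 406, r = 15);
}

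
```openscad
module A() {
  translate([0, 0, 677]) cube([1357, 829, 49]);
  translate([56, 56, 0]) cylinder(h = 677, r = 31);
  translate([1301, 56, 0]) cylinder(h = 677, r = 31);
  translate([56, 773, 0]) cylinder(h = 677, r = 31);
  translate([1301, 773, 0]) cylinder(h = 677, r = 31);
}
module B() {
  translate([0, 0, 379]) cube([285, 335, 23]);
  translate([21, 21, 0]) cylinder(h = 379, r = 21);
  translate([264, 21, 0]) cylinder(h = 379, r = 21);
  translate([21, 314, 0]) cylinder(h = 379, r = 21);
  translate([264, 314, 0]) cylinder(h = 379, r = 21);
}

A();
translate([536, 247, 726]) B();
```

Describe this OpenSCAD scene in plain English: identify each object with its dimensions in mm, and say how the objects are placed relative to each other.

A is a table: top 1357 mm (x) × 829 mm (y), 49 mm thick, upper face at z = 726 mm, on four round legs of 62 mm diameter, each leg's bounding box inset 25 mm from the nearest pair of top edges, running from z = 0 to the bottom of the top.

B is a four-legged stool. The seat is 285×335 mm, 23 mm thick, top at z = 402 mm. It stands on four round legs, each 42 mm in diameter, from z = 0 to the seat underside, each leg's axis is inset half a diameter from the nearest pair of seat edges (so the leg's bounding box is flush with the corner).

The stool is on top of the table, centred.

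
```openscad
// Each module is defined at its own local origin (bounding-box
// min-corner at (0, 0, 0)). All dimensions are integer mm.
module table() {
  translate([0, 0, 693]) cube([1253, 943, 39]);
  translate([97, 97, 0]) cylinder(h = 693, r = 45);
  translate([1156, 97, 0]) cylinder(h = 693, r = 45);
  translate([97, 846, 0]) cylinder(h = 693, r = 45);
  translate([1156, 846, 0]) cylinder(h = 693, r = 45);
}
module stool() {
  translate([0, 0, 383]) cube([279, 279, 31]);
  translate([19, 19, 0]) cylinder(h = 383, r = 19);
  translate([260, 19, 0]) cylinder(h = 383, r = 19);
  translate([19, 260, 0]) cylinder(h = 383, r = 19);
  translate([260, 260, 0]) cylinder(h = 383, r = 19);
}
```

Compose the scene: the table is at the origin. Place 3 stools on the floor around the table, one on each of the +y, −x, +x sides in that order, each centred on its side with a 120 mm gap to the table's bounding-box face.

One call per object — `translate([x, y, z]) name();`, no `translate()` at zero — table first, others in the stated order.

table();
translate([487, 1063, 0]) stool();
translate([-399, 332, 0]) stool();
translate([1373, 332, 0]) stool();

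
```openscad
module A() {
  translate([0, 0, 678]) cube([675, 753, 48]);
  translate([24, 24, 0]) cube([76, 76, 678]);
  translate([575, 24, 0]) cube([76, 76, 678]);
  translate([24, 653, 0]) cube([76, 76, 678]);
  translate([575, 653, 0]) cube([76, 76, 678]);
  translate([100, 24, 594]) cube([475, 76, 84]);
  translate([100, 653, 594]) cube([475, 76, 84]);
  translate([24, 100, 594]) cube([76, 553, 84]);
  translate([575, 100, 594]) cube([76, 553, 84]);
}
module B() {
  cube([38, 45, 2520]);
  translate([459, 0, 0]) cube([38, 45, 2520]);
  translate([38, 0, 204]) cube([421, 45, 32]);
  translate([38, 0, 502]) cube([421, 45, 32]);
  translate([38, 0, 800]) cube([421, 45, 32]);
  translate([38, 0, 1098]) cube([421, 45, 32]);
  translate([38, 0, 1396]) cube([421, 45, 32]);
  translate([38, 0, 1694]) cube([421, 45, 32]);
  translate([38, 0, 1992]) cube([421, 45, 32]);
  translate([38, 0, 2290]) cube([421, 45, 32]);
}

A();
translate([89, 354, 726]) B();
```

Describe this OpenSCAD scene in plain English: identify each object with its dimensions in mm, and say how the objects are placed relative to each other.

A is a table: top 675 mm (x) × 753 mm (y), 48 mm thick, upper face at z = 726 mm, on four 76×76 mm square legs, each inset 24 mm from the nearest pair of top edges, running from z = 0 to the bottom of the top. Four apron rails, 76 mm thick and 84 mm tall, run between adjacent legs with their top edges flush with the underside of the top and their outer faces flush with the legs' outer faces.

B is a straight ladder. Two 38×45 mm vertical rails, 2520 mm tall, stand 497 mm apart (outside-to-outside) with their front faces coplanar on the −y side. 8 rungs, each 45 mm deep and 32 mm tall, span between the inner faces of the rails, front faces flush with the rails. The lowest rung's underside is at z = 204 mm and rungs are spaced 298 mm apart (underside to underside).

The ladder is on top of the table, centred.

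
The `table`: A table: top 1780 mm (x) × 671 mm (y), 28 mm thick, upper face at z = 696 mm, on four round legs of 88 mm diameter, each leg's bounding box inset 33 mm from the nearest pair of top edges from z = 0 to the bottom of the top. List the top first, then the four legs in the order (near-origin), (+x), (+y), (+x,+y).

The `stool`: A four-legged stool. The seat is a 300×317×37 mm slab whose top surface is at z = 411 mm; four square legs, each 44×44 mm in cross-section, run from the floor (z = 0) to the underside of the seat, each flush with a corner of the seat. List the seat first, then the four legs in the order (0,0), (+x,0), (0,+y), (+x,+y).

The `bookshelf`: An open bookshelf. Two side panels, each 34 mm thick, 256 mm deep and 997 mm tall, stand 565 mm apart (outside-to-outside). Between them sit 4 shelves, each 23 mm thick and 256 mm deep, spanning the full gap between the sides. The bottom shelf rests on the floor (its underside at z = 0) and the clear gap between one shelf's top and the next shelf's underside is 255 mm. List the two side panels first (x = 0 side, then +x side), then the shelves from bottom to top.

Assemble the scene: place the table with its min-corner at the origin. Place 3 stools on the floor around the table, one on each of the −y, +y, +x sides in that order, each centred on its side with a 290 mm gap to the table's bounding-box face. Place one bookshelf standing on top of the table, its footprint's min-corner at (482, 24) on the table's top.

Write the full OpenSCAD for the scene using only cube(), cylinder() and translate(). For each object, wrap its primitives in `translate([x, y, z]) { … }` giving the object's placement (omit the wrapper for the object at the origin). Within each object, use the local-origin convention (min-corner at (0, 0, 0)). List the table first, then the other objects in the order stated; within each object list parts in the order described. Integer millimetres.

translate([0, 0, 668]) cube([1780, 671, 28]);
translate([77, 77, 0]) cylinder(h = 668, r = 44);
translate([1703, 77, 0]) cylinder(h = 668, r = 44);
translate([77, 594, 0]) cylinder(h = 668, r = 44);
translate([1703, 594, 0]) cylinder(h = 668, r = 44);
translate([740, -607, 0]) {
  translate([0, 0, 374]) cube([300, 317, 37]);
  cube([44, 44, 374]);
  translate([256, 0, 0]) cube([44, 44, 374]);
  translate([0, 273, 0]) cube([44, 44, 374]);
  translate([256, 273, 0]) cube([44, 44, 374]);
}
translate([740, 961, 0]) {
  translate([0, 0, 374]) cube([300, 317, 37]);
  cube([44, 44, 374]);
  translate([256, 0, 0]) cube([44, 44, 374]);
  translate([0, 273, 0]) cube([44, 44, 374]);
  translate([256, 273, 0]) cube([44, 44, 374]);
}
translate([2070, 177, 0]) {
  translate([0, 0, 374]) cube([300, 317, 37]);
  cube([44, 44, 374]);
  translate([256, 0, 0]) cube([44, 44, 374]);
  translate([0, 273, 0]) cube([44, 44, 374]);
  translate([256, 273, 0]) cube([44, 44, 374]);
}
translate([482, 24, 696]) {
  cube([34, 256, 997]);
  translate([531, 0, 0]) cube([34, 256, 997]);
  translate([34, 0, 0]) cube([497, 256, 23]);
  translate([34, 0, 278]) cube([497, 256, 23]);
  translate([34, 0, 556]) cube([497, 256, 23]);
  translate([34, 0, 834]) cube([497, 256, 23]);
}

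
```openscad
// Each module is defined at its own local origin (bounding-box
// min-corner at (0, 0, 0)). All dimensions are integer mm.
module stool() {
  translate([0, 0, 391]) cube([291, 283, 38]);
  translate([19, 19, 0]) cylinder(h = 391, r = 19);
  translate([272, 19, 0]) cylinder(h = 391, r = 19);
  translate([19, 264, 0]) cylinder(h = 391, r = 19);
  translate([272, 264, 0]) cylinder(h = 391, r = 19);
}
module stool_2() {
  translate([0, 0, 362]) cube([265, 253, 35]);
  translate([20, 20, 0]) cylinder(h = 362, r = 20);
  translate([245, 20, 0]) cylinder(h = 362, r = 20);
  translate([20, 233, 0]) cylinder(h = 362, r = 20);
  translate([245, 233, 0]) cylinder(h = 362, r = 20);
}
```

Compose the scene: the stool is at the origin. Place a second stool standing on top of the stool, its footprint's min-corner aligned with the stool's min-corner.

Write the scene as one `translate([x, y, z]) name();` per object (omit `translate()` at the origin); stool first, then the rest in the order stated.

stool();
translate([0, 0, 429]) stool_2();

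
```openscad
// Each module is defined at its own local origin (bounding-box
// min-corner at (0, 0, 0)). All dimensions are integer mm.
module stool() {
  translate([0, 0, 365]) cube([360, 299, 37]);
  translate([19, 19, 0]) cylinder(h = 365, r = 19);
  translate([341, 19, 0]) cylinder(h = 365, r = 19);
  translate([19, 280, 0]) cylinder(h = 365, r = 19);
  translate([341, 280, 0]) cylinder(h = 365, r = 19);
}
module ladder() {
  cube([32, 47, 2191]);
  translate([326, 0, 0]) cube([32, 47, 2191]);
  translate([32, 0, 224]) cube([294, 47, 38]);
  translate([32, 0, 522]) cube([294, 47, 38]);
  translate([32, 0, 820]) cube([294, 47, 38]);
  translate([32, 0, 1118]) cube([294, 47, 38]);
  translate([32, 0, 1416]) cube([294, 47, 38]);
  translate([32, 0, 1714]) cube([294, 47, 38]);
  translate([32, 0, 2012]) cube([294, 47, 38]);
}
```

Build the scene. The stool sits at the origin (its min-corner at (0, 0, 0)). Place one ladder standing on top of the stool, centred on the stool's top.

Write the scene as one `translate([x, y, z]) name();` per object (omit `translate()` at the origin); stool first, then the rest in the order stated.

stool();
translate([1, 126, 402]) ladder();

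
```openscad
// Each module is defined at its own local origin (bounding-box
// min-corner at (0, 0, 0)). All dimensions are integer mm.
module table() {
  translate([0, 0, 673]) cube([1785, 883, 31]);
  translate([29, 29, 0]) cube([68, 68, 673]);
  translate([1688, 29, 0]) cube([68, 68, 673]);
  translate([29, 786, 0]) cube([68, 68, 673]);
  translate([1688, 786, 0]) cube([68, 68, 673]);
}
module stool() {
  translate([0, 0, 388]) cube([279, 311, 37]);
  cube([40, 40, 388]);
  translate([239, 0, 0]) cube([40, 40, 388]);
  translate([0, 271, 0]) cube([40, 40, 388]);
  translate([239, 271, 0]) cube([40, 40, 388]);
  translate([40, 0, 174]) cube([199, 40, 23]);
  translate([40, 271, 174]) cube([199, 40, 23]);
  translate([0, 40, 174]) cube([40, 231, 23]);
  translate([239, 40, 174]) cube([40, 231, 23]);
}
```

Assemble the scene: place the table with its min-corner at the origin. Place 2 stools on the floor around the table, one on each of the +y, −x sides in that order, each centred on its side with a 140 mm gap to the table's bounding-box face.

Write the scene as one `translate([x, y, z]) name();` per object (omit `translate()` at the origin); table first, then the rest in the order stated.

table();
translate([753, 1023, 0]) stool();
translate([-419, 286, 0]) stool();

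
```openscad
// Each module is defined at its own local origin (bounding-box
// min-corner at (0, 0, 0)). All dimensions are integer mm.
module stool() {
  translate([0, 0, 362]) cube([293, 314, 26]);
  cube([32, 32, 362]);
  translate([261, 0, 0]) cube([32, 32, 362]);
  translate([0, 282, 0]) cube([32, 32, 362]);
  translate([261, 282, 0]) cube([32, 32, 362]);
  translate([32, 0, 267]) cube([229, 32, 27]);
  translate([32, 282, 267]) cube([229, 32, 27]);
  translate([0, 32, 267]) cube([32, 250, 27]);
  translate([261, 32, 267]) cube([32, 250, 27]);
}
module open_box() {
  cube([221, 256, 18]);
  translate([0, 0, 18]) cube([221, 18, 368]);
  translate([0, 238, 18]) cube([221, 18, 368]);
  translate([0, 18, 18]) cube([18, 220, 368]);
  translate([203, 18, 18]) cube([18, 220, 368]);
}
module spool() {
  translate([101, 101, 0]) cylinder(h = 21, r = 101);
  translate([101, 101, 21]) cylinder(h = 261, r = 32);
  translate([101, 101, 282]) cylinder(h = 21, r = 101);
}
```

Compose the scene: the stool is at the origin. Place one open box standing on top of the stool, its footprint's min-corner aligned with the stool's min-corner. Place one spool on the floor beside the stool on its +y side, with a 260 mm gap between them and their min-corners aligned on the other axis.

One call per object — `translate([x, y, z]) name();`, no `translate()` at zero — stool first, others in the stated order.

stool();
translate([0, 0, 388]) open_box();
translate([0, 574, 0]) spool();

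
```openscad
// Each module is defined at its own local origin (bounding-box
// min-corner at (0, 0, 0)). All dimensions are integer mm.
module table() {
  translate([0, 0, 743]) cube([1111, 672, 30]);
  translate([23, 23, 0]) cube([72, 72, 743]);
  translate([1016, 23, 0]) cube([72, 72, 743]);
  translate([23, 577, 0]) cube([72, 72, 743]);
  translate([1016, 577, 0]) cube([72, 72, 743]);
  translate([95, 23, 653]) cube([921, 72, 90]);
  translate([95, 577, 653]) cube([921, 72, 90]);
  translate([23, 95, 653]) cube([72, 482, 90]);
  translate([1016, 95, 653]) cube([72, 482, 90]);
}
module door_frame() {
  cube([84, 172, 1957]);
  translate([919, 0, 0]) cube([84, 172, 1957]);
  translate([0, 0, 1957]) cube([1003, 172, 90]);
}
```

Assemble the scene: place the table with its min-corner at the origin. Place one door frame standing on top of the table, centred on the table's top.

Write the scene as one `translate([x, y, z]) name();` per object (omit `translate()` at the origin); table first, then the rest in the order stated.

table();
translate([54, 250, 773]) door_frame();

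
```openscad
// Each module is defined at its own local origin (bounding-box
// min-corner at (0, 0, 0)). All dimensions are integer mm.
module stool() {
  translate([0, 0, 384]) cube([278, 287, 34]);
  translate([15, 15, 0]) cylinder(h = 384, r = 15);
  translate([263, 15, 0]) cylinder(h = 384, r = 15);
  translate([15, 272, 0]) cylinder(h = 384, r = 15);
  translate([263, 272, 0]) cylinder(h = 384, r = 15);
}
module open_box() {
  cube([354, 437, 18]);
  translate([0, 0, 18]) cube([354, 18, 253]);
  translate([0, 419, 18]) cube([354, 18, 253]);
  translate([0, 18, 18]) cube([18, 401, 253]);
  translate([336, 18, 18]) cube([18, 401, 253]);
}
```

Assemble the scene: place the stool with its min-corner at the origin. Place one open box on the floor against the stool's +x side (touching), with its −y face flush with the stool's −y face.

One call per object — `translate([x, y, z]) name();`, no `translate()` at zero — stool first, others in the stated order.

stool();
translate([278, 0, 0]) open_box();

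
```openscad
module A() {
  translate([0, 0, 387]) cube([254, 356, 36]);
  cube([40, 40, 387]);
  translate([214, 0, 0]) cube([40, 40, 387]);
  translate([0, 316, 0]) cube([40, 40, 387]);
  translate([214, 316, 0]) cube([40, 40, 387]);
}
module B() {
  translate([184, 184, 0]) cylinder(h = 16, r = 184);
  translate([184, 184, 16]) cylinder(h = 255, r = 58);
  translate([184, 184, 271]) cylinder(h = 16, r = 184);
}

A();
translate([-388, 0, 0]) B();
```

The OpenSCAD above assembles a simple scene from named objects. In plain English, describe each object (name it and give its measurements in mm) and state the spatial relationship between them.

A is a four-legged stool. The seat is a 254×356×36 mm slab whose top surface is at z = 423 mm; four square legs, each 40×40 mm in cross-section, run from the floor (z = 0) to the underside of the seat, each flush with a corner of the seat.

B is a spool: two coaxial disc flanges of radius 184 mm and thickness 16 mm, joined by a core cylinder of radius 58 mm and height 255 mm. The lower flange rests on z = 0 and the three cylinders share a vertical axis.

The spool is on the floor beside the stool on its −x side.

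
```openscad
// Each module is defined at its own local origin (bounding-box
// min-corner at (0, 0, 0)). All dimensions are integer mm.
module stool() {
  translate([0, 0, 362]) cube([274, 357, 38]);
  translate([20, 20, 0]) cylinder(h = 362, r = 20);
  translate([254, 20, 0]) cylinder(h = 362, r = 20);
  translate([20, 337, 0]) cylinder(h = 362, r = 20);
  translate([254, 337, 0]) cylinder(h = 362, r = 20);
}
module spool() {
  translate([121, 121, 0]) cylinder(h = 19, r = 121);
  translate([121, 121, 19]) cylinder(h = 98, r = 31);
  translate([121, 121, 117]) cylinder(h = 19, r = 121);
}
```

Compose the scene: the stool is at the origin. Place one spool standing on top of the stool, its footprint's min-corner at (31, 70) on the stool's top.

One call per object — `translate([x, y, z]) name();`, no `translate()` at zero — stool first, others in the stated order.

stool();
translate([31, 70, 400]) spool();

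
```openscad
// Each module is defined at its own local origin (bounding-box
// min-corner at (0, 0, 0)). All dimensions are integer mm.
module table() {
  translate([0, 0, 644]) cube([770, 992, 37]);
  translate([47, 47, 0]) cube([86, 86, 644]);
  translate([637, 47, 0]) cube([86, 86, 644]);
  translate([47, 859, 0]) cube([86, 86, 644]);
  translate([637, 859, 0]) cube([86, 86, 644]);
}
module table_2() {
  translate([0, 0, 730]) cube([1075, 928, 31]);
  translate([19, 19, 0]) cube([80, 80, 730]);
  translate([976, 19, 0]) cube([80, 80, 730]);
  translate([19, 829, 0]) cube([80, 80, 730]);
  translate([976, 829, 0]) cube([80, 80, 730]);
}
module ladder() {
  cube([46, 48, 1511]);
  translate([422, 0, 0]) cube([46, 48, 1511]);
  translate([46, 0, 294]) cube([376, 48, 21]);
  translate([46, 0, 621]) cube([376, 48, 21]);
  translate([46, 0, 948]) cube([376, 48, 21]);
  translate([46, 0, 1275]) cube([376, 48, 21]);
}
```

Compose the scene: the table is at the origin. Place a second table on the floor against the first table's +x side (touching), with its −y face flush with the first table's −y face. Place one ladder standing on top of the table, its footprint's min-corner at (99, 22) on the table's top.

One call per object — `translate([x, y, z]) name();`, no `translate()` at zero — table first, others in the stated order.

table();
translate([770, 0, 0]) table_2();
translate([99, 22, 681]) ladder();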